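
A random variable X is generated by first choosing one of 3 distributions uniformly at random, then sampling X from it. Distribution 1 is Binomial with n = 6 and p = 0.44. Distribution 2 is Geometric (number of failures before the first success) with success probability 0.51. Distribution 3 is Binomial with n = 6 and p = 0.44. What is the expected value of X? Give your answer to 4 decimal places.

2.0803

Component means — 1: 2.64; 2: 0.960784; 3: 2.64.
E[X] = 0.333333·2.64 + 0.333333·0.960784 + 0.333333·2.64 = 2.08026.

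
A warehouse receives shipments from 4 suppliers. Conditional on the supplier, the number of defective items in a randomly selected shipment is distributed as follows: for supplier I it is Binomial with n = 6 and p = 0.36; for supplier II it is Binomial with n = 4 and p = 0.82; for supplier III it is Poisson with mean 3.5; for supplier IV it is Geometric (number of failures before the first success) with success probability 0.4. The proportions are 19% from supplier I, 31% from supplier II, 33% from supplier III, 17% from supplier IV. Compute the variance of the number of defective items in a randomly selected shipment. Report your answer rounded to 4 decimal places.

Per component, I: μ=2.16, E[X²]=6.048; II: μ=3.28, E[X²]=11.3488; III: μ=3.5, E[X²]=15.75; IV: μ=1.5, E[X²]=6.
E[X] = 0.19·2.16 + 0.31·3.28 + 0.33·3.5 + 0.17·1.5 = 2.8372.
E[X²] = 0.19·6.048 + 0.31·11.3488 + 0.33·15.75 + 0.17·6 = 10.8847.
Var(X) = E[X²] − (E[X])² = 10.8847 − 8.0497 = 2.83504.

2.8350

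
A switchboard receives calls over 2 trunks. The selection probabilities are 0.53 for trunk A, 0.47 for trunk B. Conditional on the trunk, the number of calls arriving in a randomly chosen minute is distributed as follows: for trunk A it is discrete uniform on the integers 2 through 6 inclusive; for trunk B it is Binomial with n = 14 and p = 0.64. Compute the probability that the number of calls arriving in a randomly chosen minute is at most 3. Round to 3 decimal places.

0.213

Conditional on each trunk, P(X ≤ 3): A: 0.4; B: 0.00144845.
By total probability, P(X ≤ 3) = 0.53·0.4 + 0.47·0.00144845 = 0.212681.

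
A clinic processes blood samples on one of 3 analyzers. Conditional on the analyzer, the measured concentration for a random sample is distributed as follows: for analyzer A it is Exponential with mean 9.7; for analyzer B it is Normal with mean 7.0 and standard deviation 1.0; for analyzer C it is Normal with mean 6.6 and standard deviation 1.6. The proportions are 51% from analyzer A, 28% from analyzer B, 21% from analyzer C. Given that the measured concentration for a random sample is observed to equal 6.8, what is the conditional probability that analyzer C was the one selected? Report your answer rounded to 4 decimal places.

Likelihoods f(6.8 | ·): A: 0.0511416; B: 0.391043; C: 0.247399.
Posterior ∝ prior × likelihood. Numerator for C: 0.21·0.247399 = 0.0519537.
Normalizing constant: 0.51·0.0511416 + 0.28·0.391043 + 0.21·0.247399 = 0.187528.
P(C | observation) = 0.0519537 / 0.187528 = 0.277045.

0.2770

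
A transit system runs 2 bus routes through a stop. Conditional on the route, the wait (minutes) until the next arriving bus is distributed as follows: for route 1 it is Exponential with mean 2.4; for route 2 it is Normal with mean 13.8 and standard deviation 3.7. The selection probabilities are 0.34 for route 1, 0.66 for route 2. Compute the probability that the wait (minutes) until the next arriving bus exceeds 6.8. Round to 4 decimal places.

Conditional on each route, P(X > 6.8): 1: 0.0588165; 2: 0.970747.
By total probability, P(X > 6.8) = 0.34·0.0588165 + 0.66·0.970747 = 0.660691.

0.6607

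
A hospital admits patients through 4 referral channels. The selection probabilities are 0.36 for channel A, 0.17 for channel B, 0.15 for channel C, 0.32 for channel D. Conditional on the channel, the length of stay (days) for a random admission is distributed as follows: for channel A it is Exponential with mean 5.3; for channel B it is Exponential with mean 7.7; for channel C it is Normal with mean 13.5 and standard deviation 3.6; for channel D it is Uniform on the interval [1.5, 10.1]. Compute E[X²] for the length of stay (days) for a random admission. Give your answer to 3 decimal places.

82.402

For each component E[X²] = Var + (mean)², giving A: 56.18; B: 118.58; C: 195.21; D: 39.8033.
Overall E[X²] = 0.36·56.18 + 0.17·118.58 + 0.15·195.21 + 0.32·39.8033 = 82.402.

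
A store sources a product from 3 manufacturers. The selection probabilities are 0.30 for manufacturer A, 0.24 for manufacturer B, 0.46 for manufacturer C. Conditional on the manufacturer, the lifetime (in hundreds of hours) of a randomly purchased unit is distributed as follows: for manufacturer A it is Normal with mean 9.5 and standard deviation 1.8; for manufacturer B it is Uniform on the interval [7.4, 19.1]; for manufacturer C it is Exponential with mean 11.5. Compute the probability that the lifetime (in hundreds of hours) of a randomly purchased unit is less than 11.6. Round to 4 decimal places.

Conditional on each manufacturer, P(X < 11.6): A: 0.878327; B: 0.358974; C: 0.635306.
By total probability, P(X < 11.6) = 0.3·0.878327 + 0.24·0.358974 + 0.46·0.635306 = 0.641893.

0.6419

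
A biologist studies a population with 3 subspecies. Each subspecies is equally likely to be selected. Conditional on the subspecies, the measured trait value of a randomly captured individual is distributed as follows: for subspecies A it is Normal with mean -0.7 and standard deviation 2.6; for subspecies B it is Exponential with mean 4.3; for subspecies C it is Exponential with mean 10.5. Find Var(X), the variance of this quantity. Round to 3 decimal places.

Per component, A: μ=-0.7, E[X²]=7.25; B: μ=4.3, E[X²]=36.98; C: μ=10.5, E[X²]=220.5.
E[X] = 0.333333·-0.7 + 0.333333·4.3 + 0.333333·10.5 = 4.7.
E[X²] = 0.333333·7.25 + 0.333333·36.98 + 0.333333·220.5 = 88.2433.
Var(X) = E[X²] − (E[X])² = 88.2433 − 22.09 = 66.1533.

66.153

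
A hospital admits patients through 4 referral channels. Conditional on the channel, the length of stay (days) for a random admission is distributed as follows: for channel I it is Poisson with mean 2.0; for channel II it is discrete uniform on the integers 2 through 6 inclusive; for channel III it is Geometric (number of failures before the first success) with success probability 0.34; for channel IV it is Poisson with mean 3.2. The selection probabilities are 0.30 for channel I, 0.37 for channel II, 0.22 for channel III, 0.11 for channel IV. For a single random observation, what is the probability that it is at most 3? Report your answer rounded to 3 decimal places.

0.650

Conditional on each channel, P(X ≤ 3): I: 0.857123; II: 0.4; III: 0.810253; IV: 0.60252.
By total probability, P(X ≤ 3) = 0.3·0.857123 + 0.37·0.4 + 0.22·0.810253 + 0.11·0.60252 = 0.64967.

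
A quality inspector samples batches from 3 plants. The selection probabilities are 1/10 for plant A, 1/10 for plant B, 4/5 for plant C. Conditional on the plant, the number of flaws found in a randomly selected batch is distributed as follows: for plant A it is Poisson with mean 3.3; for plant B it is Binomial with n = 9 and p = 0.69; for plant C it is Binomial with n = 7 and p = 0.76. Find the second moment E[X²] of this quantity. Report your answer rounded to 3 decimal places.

29.131

For each component E[X²] = Var + (mean)², giving A: 14.19; B: 40.4892; C: 29.5792.
Overall E[X²] = 0.1·14.19 + 0.1·40.4892 + 0.8·29.5792 = 29.1313.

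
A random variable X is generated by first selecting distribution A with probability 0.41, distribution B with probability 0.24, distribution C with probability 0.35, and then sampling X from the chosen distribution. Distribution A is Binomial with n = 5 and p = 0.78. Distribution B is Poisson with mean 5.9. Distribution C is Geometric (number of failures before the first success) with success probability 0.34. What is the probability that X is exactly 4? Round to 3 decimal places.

Conditional on each component, P(X = 4): A: 0.407166; B: 0.138312; C: 0.0645141.
By total probability, P(X = 4) = 0.41·0.407166 + 0.24·0.138312 + 0.35·0.0645141 = 0.222713.

0.223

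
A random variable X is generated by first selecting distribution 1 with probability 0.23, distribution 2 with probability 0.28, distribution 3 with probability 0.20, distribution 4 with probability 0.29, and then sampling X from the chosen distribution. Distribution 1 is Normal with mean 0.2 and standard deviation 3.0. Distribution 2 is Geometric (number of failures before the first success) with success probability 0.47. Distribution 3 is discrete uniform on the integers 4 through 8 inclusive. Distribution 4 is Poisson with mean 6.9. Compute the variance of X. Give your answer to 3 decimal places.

13.822

Per component, 1: μ=0.2, E[X²]=9.04; 2: μ=1.12766, E[X²]=3.67089; 3: μ=6, E[X²]=38; 4: μ=6.9, E[X²]=54.51.
E[X] = 0.23·0.2 + 0.28·1.12766 + 0.2·6 + 0.29·6.9 = 3.56274.
E[X²] = 0.23·9.04 + 0.28·3.67089 + 0.2·38 + 0.29·54.51 = 26.5149.
Var(X) = E[X²] − (E[X])² = 26.5149 − 12.6931 = 13.8218.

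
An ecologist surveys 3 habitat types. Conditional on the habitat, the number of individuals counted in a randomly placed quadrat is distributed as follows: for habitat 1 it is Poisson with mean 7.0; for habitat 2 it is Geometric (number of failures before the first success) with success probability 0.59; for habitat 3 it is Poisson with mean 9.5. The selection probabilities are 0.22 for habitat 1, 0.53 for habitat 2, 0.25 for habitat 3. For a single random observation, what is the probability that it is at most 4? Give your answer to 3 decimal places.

0.572

Conditional on each habitat, P(X ≤ 4): 1: 0.172992; 2: 0.988414; 3: 0.0402627.
By total probability, P(X ≤ 4) = 0.22·0.172992 + 0.53·0.988414 + 0.25·0.0402627 = 0.571983.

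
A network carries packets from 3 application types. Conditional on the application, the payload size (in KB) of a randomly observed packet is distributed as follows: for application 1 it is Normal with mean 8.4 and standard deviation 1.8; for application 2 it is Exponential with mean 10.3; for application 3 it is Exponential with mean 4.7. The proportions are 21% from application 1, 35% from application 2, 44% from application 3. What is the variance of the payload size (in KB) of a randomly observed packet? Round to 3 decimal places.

Per component, 1: μ=8.4, E[X²]=73.8; 2: μ=10.3, E[X²]=212.18; 3: μ=4.7, E[X²]=44.18.
E[X] = 0.21·8.4 + 0.35·10.3 + 0.44·4.7 = 7.437.
E[X²] = 0.21·73.8 + 0.35·212.18 + 0.44·44.18 = 109.2.
Var(X) = E[X²] − (E[X])² = 109.2 − 55.309 = 53.8912.

53.891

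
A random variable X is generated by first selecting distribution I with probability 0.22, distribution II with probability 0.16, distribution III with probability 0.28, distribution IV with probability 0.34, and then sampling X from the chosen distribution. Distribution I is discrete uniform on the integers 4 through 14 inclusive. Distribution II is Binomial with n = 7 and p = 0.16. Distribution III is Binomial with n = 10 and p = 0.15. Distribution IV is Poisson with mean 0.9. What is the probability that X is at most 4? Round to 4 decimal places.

0.7962

Conditional on each component, P(X ≤ 4): I: 0.0909091; II: 0.998345; III: 0.990126; IV: 0.997656.
By total probability, P(X ≤ 4) = 0.22·0.0909091 + 0.16·0.998345 + 0.28·0.990126 + 0.34·0.997656 = 0.796173.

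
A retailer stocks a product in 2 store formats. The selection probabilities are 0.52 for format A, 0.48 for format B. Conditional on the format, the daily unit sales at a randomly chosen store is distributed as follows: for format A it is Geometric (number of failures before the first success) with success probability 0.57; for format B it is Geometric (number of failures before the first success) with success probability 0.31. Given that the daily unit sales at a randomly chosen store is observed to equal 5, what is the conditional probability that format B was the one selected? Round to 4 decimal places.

Likelihoods P(X=5 | ·): A: 0.00837948; B: 0.048485.
Posterior ∝ prior × likelihood. Numerator for B: 0.48·0.048485 = 0.0232728.
Normalizing constant: 0.52·0.00837948 + 0.48·0.048485 = 0.0276301.
P(B | observation) = 0.0232728 / 0.0276301 = 0.842298.

0.8423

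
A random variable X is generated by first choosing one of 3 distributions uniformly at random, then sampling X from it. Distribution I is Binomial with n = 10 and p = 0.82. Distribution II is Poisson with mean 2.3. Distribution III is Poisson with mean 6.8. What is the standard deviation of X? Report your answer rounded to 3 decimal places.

Per component, I: μ=8.2, E[X²]=68.716; II: μ=2.3, E[X²]=7.59; III: μ=6.8, E[X²]=53.04.
E[X] = 0.333333·8.2 + 0.333333·2.3 + 0.333333·6.8 = 5.76667.
E[X²] = 0.333333·68.716 + 0.333333·7.59 + 0.333333·53.04 = 43.1153.
Var(X) = E[X²] − (E[X])² = 43.1153 − 33.2544 = 9.86089.
SD(X) = √9.86089 = 3.14021.

3.140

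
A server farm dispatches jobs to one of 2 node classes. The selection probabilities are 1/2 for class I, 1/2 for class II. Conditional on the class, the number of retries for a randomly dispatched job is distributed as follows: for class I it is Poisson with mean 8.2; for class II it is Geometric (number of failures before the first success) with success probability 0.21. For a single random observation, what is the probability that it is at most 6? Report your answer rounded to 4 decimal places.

0.5488

Conditional on each class, P(X ≤ 6): I: 0.289562; II: 0.807961.
By total probability, P(X ≤ 6) = 0.5·0.289562 + 0.5·0.807961 = 0.548761.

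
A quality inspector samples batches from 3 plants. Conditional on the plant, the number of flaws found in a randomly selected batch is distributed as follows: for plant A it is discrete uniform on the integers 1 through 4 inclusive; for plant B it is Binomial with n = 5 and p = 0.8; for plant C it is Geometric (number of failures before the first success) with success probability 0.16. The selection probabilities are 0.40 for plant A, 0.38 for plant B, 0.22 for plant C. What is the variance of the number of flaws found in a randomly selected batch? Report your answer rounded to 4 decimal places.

9.1609

Per component, A: μ=2.5, E[X²]=7.5; B: μ=4, E[X²]=16.8; C: μ=5.25, E[X²]=60.375.
E[X] = 0.4·2.5 + 0.38·4 + 0.22·5.25 = 3.675.
E[X²] = 0.4·7.5 + 0.38·16.8 + 0.22·60.375 = 22.6665.
Var(X) = E[X²] − (E[X])² = 22.6665 − 13.5056 = 9.16088.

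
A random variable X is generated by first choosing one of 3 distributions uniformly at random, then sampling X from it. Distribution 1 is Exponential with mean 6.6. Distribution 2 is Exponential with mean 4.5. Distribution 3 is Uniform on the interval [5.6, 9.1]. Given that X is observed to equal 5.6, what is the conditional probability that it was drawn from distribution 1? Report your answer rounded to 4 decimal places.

Likelihoods f(5.6 | ·): 1: 0.064858; 2: 0.0640224; 3: 0.285714.
Posterior ∝ prior × likelihood. Numerator for 1: 0.333333·0.064858 = 0.0216193.
Normalizing constant: 0.333333·0.064858 + 0.333333·0.0640224 + 0.333333·0.285714 = 0.138198.
P(1 | observation) = 0.0216193 / 0.138198 = 0.156437.

0.1564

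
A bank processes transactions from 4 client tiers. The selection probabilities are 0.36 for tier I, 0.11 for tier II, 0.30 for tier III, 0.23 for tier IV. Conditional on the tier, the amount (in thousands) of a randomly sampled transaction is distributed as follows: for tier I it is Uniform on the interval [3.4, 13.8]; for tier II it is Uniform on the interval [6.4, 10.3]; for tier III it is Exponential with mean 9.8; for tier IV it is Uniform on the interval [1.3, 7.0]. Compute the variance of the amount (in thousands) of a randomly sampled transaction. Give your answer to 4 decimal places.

37.3349

Per component, I: μ=8.6, E[X²]=82.9733; II: μ=8.35, E[X²]=70.99; III: μ=9.8, E[X²]=192.08; IV: μ=4.15, E[X²]=19.93.
E[X] = 0.36·8.6 + 0.11·8.35 + 0.3·9.8 + 0.23·4.15 = 7.909.
E[X²] = 0.36·82.9733 + 0.11·70.99 + 0.3·192.08 + 0.23·19.93 = 99.8872.
Var(X) = E[X²] − (E[X])² = 99.8872 − 62.5523 = 37.3349.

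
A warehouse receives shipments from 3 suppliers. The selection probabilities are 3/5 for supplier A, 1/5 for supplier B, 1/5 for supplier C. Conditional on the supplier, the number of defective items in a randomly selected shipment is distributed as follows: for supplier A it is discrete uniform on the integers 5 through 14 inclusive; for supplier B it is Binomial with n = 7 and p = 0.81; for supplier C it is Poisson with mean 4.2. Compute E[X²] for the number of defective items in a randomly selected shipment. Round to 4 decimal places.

70.1132

For each component E[X²] = Var + (mean)², giving A: 98.5; B: 33.2262; C: 21.84.
Overall E[X²] = 0.6·98.5 + 0.2·33.2262 + 0.2·21.84 = 70.1132.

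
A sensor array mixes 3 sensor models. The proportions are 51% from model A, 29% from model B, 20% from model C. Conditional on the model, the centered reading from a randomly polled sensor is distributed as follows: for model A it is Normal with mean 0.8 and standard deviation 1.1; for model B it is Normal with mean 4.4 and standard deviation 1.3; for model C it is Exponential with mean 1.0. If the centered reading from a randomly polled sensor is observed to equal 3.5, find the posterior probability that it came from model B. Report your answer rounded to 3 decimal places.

Likelihoods f(3.5 | ·): A: 0.0178341; B: 0.241485; C: 0.0301974.
Posterior ∝ prior × likelihood. Numerator for B: 0.29·0.241485 = 0.0700307.
Normalizing constant: 0.51·0.0178341 + 0.29·0.241485 + 0.2·0.0301974 = 0.0851655.
P(B | observation) = 0.0700307 / 0.0851655 = 0.822289.

0.822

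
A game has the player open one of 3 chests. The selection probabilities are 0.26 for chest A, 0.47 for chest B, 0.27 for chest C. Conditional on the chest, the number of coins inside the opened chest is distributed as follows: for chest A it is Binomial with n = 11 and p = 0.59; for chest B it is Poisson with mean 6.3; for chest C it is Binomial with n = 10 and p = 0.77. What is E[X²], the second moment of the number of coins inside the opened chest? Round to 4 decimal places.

For each component E[X²] = Var + (mean)², giving A: 44.781; B: 45.99; C: 61.061.
Overall E[X²] = 0.26·44.781 + 0.47·45.99 + 0.27·61.061 = 49.7448.

49.7448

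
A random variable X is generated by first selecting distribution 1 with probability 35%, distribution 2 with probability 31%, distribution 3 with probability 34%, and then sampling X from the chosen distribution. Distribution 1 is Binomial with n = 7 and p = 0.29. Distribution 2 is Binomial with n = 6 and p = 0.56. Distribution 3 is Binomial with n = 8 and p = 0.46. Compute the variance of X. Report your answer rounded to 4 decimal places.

Per component, 1: μ=2.03, E[X²]=5.5622; 2: μ=3.36, E[X²]=12.768; 3: μ=3.68, E[X²]=15.5296.
E[X] = 0.35·2.03 + 0.31·3.36 + 0.34·3.68 = 3.0033.
E[X²] = 0.35·5.5622 + 0.31·12.768 + 0.34·15.5296 = 11.1849.
Var(X) = E[X²] − (E[X])² = 11.1849 − 9.01981 = 2.1651.

2.1651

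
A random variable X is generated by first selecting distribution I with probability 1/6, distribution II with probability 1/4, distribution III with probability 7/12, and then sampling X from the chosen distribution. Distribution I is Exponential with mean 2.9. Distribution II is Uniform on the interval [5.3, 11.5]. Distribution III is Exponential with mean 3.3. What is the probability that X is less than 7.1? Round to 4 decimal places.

0.7403

Conditional on each component, P(X < 7.1): I: 0.913558; II: 0.290323; III: 0.883692.
By total probability, P(X < 7.1) = 0.166667·0.913558 + 0.25·0.290323 + 0.583333·0.883692 = 0.740327.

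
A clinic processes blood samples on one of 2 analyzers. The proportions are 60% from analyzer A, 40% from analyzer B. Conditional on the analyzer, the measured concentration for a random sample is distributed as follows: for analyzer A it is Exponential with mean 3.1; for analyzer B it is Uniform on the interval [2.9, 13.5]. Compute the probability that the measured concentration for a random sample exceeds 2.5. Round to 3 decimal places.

Conditional on each analyzer, P(X > 2.5): A: 0.446439; B: 1.
By total probability, P(X > 2.5) = 0.6·0.446439 + 0.4·1 = 0.667864.

0.668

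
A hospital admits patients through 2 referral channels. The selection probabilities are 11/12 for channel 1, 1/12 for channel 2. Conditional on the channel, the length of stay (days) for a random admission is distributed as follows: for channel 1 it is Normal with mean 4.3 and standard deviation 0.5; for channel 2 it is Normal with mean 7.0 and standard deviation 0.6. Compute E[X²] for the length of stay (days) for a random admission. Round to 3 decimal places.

21.292

For each component E[X²] = Var + (mean)², giving 1: 18.74; 2: 49.36.
Overall E[X²] = 0.916667·18.74 + 0.0833333·49.36 = 21.2917.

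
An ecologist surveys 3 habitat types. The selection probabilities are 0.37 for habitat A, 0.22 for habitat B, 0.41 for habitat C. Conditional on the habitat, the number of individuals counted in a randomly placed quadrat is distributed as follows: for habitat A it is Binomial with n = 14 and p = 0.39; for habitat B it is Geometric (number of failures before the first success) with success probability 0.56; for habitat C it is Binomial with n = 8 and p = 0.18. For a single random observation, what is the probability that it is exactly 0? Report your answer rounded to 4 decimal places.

Conditional on each habitat, P(X = 0): A: 0.000987683; B: 0.56; C: 0.204414.
By total probability, P(X = 0) = 0.37·0.000987683 + 0.22·0.56 + 0.41·0.204414 = 0.207375.

0.2074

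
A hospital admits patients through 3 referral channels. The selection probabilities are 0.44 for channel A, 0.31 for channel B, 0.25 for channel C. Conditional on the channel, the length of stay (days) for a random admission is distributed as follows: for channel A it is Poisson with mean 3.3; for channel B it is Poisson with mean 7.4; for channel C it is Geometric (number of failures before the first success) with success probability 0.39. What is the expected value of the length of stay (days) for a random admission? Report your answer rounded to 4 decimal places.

4.1370

Component means — A: 3.3; B: 7.4; C: 1.5641.
E[X] = 0.44·3.3 + 0.31·7.4 + 0.25·1.5641 = 4.13703.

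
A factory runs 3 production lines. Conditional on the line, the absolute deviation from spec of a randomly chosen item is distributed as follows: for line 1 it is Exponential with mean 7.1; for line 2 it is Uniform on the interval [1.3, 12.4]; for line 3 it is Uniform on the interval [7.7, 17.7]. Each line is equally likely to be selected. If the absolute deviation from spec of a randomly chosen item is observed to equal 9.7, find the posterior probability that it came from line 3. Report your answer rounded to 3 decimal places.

Likelihoods f(9.7 | ·): 1: 0.0359261; 2: 0.0900901; 3: 0.1.
Posterior ∝ prior × likelihood. Numerator for 3: 0.333333·0.1 = 0.0333333.
Normalizing constant: 0.333333·0.0359261 + 0.333333·0.0900901 + 0.333333·0.1 = 0.0753387.
P(3 | observation) = 0.0333333 / 0.0753387 = 0.442446.

0.442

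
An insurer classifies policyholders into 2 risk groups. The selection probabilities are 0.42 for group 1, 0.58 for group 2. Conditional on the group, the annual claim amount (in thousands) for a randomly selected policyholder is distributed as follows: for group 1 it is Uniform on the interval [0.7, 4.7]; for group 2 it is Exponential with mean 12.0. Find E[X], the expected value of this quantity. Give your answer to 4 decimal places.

Component means — 1: 2.7; 2: 12.
E[X] = 0.42·2.7 + 0.58·12 = 8.094.

8.0940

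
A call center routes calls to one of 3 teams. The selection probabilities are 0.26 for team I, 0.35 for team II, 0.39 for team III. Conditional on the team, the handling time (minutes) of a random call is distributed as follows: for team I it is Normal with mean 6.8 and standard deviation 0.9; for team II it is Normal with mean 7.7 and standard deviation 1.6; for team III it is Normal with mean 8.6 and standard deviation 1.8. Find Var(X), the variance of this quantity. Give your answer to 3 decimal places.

2.883

Per component, I: μ=6.8, E[X²]=47.05; II: μ=7.7, E[X²]=61.85; III: μ=8.6, E[X²]=77.2.
E[X] = 0.26·6.8 + 0.35·7.7 + 0.39·8.6 = 7.817.
E[X²] = 0.26·47.05 + 0.35·61.85 + 0.39·77.2 = 63.9885.
Var(X) = E[X²] − (E[X])² = 63.9885 − 61.1055 = 2.88301.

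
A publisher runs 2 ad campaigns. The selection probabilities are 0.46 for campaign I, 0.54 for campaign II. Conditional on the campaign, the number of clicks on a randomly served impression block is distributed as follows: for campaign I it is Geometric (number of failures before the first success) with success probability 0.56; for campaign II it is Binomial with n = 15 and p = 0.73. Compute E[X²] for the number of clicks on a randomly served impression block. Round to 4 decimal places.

67.2732

For each component E[X²] = Var + (mean)², giving I: 2.02041; II: 122.859.
Overall E[X²] = 0.46·2.02041 + 0.54·122.859 = 67.2732.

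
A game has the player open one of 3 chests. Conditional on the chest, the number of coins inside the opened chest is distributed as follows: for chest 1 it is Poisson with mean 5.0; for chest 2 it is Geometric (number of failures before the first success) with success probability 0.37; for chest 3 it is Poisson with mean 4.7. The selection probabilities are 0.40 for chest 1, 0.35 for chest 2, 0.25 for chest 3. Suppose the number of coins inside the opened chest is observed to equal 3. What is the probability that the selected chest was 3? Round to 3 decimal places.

0.308

Likelihoods P(X=3 | ·): 1: 0.140374; 2: 0.0925174; 3: 0.157383.
Posterior ∝ prior × likelihood. Numerator for 3: 0.25·0.157383 = 0.0393458.
Normalizing constant: 0.4·0.140374 + 0.35·0.0925174 + 0.25·0.157383 = 0.127876.
P(3 | observation) = 0.0393458 / 0.127876 = 0.307686.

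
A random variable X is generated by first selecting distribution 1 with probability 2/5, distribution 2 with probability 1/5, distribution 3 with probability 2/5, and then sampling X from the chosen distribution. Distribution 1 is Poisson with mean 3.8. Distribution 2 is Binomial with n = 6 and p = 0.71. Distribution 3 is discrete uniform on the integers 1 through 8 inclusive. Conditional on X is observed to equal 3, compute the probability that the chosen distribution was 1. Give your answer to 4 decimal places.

Likelihoods P(X=3 | ·): 1: 0.204588; 2: 0.174582; 3: 0.125.
Posterior ∝ prior × likelihood. Numerator for 1: 0.4·0.204588 = 0.0818353.
Normalizing constant: 0.4·0.204588 + 0.2·0.174582 + 0.4·0.125 = 0.166752.
P(1 | observation) = 0.0818353 / 0.166752 = 0.490761.

0.4908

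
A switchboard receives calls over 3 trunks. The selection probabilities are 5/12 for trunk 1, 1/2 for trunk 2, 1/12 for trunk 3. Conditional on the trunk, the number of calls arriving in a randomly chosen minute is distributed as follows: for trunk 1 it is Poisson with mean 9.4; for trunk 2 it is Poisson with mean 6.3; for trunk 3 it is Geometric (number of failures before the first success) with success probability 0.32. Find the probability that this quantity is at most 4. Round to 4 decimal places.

0.2125

Conditional on each trunk, P(X ≤ 4): 1: 0.0428778; 2: 0.246904; 3: 0.854607.
By total probability, P(X ≤ 4) = 0.416667·0.0428778 + 0.5·0.246904 + 0.0833333·0.854607 = 0.212535.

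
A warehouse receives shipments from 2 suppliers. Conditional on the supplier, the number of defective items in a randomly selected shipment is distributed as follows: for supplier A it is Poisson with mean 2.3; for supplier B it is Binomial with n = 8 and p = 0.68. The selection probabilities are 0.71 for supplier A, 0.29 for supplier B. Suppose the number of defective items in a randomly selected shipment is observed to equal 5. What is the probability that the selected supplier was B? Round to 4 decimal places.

Likelihoods P(X=5 | ·): A: 0.053775; B: 0.266798.
Posterior ∝ prior × likelihood. Numerator for B: 0.29·0.266798 = 0.0773714.
Normalizing constant: 0.71·0.053775 + 0.29·0.266798 = 0.115552.
P(B | observation) = 0.0773714 / 0.115552 = 0.669583.

0.6696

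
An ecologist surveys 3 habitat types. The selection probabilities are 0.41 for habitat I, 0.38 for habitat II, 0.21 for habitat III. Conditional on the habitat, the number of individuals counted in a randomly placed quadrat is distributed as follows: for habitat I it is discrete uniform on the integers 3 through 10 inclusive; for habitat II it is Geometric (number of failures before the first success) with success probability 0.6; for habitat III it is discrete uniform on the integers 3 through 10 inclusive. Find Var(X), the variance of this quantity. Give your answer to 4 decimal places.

11.6942

Per component, I: μ=6.5, E[X²]=47.5; II: μ=0.666667, E[X²]=1.55556; III: μ=6.5, E[X²]=47.5.
E[X] = 0.41·6.5 + 0.38·0.666667 + 0.21·6.5 = 4.28333.
E[X²] = 0.41·47.5 + 0.38·1.55556 + 0.21·47.5 = 30.0411.
Var(X) = E[X²] − (E[X])² = 30.0411 − 18.3469 = 11.6942.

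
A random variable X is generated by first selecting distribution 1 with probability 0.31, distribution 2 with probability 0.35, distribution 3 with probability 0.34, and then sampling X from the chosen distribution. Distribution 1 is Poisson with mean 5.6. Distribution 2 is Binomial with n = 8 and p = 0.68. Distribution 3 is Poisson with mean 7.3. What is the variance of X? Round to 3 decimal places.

Per component, 1: μ=5.6, E[X²]=36.96; 2: μ=5.44, E[X²]=31.3344; 3: μ=7.3, E[X²]=60.59.
E[X] = 0.31·5.6 + 0.35·5.44 + 0.34·7.3 = 6.122.
E[X²] = 0.31·36.96 + 0.35·31.3344 + 0.34·60.59 = 43.0252.
Var(X) = E[X²] − (E[X])² = 43.0252 − 37.4789 = 5.54636.

5.546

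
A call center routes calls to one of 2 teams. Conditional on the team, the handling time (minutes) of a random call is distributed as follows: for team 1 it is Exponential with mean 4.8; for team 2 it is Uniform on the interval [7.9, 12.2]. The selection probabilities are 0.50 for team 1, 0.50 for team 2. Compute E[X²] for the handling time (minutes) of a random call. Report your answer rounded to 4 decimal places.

74.3117

For each component E[X²] = Var + (mean)², giving 1: 46.08; 2: 102.543.
Overall E[X²] = 0.5·46.08 + 0.5·102.543 = 74.3117.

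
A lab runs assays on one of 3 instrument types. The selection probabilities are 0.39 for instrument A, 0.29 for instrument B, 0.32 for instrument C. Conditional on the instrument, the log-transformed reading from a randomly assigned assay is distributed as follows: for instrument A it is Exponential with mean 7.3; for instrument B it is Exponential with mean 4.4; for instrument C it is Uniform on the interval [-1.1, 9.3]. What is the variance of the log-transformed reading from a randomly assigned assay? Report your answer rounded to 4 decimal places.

Per component, A: μ=7.3, E[X²]=106.58; B: μ=4.4, E[X²]=38.72; C: μ=4.1, E[X²]=25.8233.
E[X] = 0.39·7.3 + 0.29·4.4 + 0.32·4.1 = 5.435.
E[X²] = 0.39·106.58 + 0.29·38.72 + 0.32·25.8233 = 61.0585.
Var(X) = E[X²] − (E[X])² = 61.0585 − 29.5392 = 31.5192.

31.5192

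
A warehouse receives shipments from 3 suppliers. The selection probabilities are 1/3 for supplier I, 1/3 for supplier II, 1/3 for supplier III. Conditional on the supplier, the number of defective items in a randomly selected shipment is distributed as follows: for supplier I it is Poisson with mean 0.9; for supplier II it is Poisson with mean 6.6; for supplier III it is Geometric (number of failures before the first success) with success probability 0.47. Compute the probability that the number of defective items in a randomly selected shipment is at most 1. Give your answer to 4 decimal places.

Conditional on each supplier, P(X ≤ 1): I: 0.772482; II: 0.0103388; III: 0.7191.
By total probability, P(X ≤ 1) = 0.333333·0.772482 + 0.333333·0.0103388 + 0.333333·0.7191 = 0.50064.

0.5006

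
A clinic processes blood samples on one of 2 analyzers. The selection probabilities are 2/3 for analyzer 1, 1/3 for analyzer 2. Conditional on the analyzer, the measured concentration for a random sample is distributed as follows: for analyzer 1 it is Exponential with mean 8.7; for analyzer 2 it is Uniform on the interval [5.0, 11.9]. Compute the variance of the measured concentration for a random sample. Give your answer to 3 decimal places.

Per component, 1: μ=8.7, E[X²]=151.38; 2: μ=8.45, E[X²]=75.37.
E[X] = 0.666667·8.7 + 0.333333·8.45 = 8.61667.
E[X²] = 0.666667·151.38 + 0.333333·75.37 = 126.043.
Var(X) = E[X²] − (E[X])² = 126.043 − 74.2469 = 51.7964.

51.796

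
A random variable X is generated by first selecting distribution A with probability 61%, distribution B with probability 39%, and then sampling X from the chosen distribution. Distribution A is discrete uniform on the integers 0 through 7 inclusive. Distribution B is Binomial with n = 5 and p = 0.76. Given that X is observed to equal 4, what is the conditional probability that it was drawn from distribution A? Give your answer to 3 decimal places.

0.328

Likelihoods P(X=4 | ·): A: 0.125; B: 0.400346.
Posterior ∝ prior × likelihood. Numerator for A: 0.61·0.125 = 0.07625.
Normalizing constant: 0.61·0.125 + 0.39·0.400346 = 0.232385.
P(A | observation) = 0.07625 / 0.232385 = 0.328119.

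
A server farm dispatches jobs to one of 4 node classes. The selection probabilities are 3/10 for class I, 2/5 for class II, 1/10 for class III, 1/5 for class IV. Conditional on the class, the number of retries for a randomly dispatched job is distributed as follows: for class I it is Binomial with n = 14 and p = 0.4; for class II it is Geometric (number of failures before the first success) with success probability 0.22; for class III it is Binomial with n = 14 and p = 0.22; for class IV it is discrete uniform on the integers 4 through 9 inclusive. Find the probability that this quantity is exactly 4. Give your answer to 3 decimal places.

0.132

Conditional on each class, P(X = 4): I: 0.154948; II: 0.0814331; III: 0.195466; IV: 0.166667.
By total probability, P(X = 4) = 0.3·0.154948 + 0.4·0.0814331 + 0.1·0.195466 + 0.2·0.166667 = 0.131938.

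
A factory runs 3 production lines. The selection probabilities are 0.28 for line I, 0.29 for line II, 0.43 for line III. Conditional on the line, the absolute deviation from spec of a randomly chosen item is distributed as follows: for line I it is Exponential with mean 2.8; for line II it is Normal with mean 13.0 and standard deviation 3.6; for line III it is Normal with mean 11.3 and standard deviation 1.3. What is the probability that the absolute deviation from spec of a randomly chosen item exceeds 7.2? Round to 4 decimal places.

0.7255

Conditional on each line, P(X > 7.2): I: 0.0764263; II: 0.946422; III: 0.999194.
By total probability, P(X > 7.2) = 0.28·0.0764263 + 0.29·0.946422 + 0.43·0.999194 = 0.725515.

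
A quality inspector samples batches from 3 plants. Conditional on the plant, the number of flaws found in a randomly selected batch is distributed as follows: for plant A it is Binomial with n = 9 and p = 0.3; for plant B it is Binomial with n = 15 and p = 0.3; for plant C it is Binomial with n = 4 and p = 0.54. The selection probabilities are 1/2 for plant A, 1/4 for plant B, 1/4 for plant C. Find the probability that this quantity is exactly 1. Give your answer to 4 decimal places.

0.1380

Conditional on each plant, P(X = 1): A: 0.15565; B: 0.03052; C: 0.210246.
By total probability, P(X = 1) = 0.5·0.15565 + 0.25·0.03052 + 0.25·0.210246 = 0.138016.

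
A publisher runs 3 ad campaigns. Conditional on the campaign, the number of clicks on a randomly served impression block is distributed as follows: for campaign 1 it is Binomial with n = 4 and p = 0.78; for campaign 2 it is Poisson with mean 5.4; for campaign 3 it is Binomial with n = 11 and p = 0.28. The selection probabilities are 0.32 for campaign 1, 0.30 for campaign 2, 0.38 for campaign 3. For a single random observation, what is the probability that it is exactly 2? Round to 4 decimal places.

Conditional on each campaign, P(X = 2): 1: 0.176679; 2: 0.0658518; 3: 0.224218.
By total probability, P(X = 2) = 0.32·0.176679 + 0.3·0.0658518 + 0.38·0.224218 = 0.161496.

0.1615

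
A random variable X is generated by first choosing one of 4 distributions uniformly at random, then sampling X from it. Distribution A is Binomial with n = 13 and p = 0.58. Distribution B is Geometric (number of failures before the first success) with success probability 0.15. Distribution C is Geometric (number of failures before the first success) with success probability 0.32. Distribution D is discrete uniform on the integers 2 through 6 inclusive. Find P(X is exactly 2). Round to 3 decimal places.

0.115

Conditional on each component, P(X = 2): A: 0.00188232; B: 0.108375; C: 0.147968; D: 0.2.
By total probability, P(X = 2) = 0.25·0.00188232 + 0.25·0.108375 + 0.25·0.147968 + 0.25·0.2 = 0.114556.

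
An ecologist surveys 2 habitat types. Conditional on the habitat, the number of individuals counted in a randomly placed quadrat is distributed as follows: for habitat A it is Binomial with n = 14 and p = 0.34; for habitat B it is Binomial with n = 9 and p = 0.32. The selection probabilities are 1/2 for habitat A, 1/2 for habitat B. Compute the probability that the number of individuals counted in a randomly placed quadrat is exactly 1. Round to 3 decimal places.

Conditional on each habitat, P(X = 1): A: 0.0214624; B: 0.131663.
By total probability, P(X = 1) = 0.5·0.0214624 + 0.5·0.131663 = 0.0765627.

0.077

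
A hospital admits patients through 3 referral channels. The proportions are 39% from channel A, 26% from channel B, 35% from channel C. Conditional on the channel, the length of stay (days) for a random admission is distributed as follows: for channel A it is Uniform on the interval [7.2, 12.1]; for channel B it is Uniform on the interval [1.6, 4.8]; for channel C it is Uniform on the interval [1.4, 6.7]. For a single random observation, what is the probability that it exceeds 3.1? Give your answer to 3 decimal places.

Conditional on each channel, P(X > 3.1): A: 1; B: 0.53125; C: 0.679245.
By total probability, P(X > 3.1) = 0.39·1 + 0.26·0.53125 + 0.35·0.679245 = 0.765861.

0.766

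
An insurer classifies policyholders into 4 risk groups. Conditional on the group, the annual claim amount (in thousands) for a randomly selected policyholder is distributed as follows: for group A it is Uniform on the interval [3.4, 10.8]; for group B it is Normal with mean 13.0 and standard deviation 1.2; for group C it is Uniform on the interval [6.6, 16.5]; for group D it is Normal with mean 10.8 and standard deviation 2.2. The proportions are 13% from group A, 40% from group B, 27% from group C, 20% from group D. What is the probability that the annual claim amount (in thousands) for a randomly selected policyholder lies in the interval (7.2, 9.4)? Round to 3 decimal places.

Conditional on each group, P(7.2 < X < 9.4): A: 0.297297; B: 0.00134923; C: 0.222222; D: 0.211388.
By total probability, P(7.2 < X < 9.4) = 0.13·0.297297 + 0.4·0.00134923 + 0.27·0.222222 + 0.2·0.211388 = 0.141466.

0.141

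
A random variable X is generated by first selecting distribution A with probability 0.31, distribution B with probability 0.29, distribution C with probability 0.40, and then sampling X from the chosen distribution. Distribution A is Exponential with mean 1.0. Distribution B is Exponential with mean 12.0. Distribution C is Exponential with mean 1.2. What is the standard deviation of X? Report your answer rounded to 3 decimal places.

Per component, A: μ=1, E[X²]=2; B: μ=12, E[X²]=288; C: μ=1.2, E[X²]=2.88.
E[X] = 0.31·1 + 0.29·12 + 0.4·1.2 = 4.27.
E[X²] = 0.31·2 + 0.29·288 + 0.4·2.88 = 85.292.
Var(X) = E[X²] − (E[X])² = 85.292 − 18.2329 = 67.0591.
SD(X) = √67.0591 = 8.18896.

8.189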